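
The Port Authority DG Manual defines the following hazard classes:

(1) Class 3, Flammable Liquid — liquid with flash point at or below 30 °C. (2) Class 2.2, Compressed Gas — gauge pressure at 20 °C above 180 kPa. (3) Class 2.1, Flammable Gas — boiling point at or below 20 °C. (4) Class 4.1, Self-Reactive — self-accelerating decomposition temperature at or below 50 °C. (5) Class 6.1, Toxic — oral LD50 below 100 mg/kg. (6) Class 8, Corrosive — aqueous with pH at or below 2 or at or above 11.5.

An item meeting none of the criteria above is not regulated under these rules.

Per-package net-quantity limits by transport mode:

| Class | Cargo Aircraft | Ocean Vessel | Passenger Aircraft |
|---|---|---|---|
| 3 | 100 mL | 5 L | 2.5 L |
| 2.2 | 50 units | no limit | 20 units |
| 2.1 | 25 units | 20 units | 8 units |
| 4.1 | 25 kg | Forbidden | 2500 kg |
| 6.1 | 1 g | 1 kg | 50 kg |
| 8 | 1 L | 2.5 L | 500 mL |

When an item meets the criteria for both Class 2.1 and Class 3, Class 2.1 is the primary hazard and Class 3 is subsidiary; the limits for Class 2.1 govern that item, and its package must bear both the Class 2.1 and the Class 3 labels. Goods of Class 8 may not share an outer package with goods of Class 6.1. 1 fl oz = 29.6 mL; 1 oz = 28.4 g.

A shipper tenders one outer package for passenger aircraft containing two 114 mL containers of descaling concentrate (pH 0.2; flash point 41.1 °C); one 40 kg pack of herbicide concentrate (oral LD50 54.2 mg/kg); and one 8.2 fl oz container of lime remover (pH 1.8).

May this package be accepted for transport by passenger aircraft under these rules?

No

With pH 0.2 (≤ 2), the descaling concentrate falls in Class 8.
The herbicide concentrate has oral LD50 54.2 mg/kg, which is < 100 mg/kg, so it is Class 6.1 (Toxic).
With pH 1.8 (≤ 2), the lime remover falls in Class 8.
Class 8 net quantity: (two 114 mL containers = 228 mL) + (one 8.2 fl oz container = 242.72 mL) = 470.72 mL.
470.72 mL ≤ 500 mL (passenger aircraft limit, Class 8) — within limit.
Class 6.1 quantity: 40 kg.
40 kg ≤ 50 kg (passenger aircraft limit, Class 6.1) — within limit.
Class 8 and Class 6.1 may not share an outer package.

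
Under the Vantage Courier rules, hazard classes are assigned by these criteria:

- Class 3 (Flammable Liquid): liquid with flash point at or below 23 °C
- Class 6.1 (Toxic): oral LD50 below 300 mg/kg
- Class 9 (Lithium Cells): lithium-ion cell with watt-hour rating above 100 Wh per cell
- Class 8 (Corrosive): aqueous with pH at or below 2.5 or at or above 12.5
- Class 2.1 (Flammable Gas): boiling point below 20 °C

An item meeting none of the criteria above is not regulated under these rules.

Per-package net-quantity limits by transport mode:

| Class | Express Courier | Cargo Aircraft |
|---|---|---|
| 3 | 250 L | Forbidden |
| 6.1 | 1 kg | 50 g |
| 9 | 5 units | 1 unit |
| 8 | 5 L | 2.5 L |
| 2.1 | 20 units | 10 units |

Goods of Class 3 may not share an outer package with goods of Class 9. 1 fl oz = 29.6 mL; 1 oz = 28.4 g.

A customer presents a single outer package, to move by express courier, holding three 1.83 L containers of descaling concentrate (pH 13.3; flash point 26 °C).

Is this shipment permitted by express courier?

No

Descaling concentrate: pH 13.3 ≥ 12.5 → Class 8 (Corrosive).
Class 8 quantity: three 1.83 L containers = 5.49 L.
That exceeds the Class 8 express courier limit of 5 L.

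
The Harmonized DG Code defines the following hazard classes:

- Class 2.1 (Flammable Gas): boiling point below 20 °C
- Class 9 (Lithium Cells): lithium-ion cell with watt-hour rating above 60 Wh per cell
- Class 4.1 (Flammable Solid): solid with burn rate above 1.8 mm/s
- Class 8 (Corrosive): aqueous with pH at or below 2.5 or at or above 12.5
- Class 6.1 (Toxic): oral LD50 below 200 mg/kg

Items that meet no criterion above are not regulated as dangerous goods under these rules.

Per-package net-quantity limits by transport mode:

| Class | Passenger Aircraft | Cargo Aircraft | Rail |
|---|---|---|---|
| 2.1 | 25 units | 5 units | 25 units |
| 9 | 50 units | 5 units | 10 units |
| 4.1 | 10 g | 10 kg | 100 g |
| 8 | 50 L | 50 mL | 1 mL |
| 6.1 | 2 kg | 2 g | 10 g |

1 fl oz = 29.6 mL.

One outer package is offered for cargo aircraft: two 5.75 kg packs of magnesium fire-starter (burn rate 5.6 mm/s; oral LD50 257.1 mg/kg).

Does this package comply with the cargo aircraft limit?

With burn rate 5.6 mm/s (> 1.8 mm/s), the magnesium fire-starter falls in Class 4.1.
Class 4.1 quantity: two 5.75 kg packs = 11.5 kg.
That exceeds the Class 4.1 cargo aircraft limit of 10 kg.

No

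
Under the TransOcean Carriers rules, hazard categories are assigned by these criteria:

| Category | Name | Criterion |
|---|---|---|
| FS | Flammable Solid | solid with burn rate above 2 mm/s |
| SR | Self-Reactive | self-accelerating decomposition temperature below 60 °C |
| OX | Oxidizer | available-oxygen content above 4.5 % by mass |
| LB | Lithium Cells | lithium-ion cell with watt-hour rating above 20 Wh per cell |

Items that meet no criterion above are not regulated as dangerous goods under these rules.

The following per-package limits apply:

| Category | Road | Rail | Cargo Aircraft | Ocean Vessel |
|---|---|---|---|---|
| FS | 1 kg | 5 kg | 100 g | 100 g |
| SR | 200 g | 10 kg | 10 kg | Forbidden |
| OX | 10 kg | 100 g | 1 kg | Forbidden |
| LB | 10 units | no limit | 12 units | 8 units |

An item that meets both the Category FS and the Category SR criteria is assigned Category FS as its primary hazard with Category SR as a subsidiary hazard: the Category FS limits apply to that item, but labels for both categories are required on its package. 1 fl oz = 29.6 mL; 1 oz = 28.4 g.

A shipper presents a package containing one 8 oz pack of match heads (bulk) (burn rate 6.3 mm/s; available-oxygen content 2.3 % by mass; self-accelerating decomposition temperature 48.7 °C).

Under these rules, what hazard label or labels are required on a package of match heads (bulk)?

Category FS and SR

The match heads (bulk) have burn rate 6.3 mm/s, which is > 2 mm/s, so they are Category FS (Flammable Solid).
The match heads (bulk) have self-accelerating decomposition temperature 48.7 °C, which is < 60 °C, so they are Category SR (Self-Reactive).
By the precedence rule Category FS is primary and Category SR is subsidiary, and that rule requires both labels on the package.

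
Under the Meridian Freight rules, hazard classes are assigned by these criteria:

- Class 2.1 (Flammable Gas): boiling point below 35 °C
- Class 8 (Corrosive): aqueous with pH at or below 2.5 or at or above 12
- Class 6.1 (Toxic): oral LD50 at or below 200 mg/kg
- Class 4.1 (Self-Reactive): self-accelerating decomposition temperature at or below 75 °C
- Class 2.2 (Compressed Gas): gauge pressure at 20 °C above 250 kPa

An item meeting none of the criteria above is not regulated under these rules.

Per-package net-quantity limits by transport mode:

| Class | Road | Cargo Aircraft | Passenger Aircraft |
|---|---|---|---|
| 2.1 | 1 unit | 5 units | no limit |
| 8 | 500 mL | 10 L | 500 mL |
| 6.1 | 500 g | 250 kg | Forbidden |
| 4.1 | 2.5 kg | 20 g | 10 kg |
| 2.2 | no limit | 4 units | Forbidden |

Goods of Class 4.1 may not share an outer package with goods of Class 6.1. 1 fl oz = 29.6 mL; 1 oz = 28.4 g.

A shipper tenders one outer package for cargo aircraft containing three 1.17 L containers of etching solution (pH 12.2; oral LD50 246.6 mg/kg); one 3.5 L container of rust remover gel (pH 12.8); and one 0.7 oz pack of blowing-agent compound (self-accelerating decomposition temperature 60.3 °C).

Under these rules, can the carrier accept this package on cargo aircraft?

Yes

With pH 12.2 (≥ 12), the etching solution falls in Class 8.
With pH 12.8 (≥ 12), the rust remover gel falls in Class 8.
Self-accelerating decomposition temperature 60.3 °C meets the Class 4.1 criterion (Self-Reactive), so the blowing-agent compound is Class 4.1.
Class 4.1 quantity: one 0.7 oz pack = 19.88 g.
That is within the Class 4.1 cargo aircraft limit of 20 g.
Total Class 8: (three 1.17 L containers = 3.51 L) + 3.5 L = 7.01 L.
7.01 L is within the cargo aircraft limit of 10 L for Class 8.
The segregation rule (Class 4.1 with Class 6.1) does not apply to Class 4.1 with Class 8.
Every hazard class is within its cargo aircraft limit and no segregation rule is violated.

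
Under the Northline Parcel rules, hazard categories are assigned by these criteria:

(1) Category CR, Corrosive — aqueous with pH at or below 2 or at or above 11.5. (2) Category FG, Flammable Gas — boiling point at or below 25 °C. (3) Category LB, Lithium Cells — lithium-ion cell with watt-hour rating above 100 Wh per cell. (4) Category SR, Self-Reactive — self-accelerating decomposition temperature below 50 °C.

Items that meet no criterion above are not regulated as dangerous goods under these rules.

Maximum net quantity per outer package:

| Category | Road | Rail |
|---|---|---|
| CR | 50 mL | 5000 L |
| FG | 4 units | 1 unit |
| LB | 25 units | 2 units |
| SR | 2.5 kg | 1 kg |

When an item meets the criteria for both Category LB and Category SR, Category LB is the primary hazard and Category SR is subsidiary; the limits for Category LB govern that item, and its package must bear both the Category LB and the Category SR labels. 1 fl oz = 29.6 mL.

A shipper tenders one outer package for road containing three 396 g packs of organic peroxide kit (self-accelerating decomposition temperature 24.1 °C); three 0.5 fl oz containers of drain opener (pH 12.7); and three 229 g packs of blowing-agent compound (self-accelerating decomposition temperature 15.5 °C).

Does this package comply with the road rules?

The organic peroxide kit has self-accelerating decomposition temperature 24.1 °C, which is < 50 °C, so it is Category SR (Self-Reactive).
Drain opener: pH 12.7 ≥ 11.5 → Category CR (Corrosive).
With self-accelerating decomposition temperature 15.5 °C (< 50 °C), the blowing-agent compound falls in Category SR.
Category CR quantity: three 0.5 fl oz containers = 44.4 mL.
44.4 mL is within the road limit of 50 mL for Category CR.
Total Category SR: (three 396 g packs = 1.188 kg) + (three 229 g packs = 687 g) = 1.875 kg.
1.875 kg is within the road limit of 2.5 kg for Category SR.
Every hazard category is within its road limit and no segregation rule is violated.

Yes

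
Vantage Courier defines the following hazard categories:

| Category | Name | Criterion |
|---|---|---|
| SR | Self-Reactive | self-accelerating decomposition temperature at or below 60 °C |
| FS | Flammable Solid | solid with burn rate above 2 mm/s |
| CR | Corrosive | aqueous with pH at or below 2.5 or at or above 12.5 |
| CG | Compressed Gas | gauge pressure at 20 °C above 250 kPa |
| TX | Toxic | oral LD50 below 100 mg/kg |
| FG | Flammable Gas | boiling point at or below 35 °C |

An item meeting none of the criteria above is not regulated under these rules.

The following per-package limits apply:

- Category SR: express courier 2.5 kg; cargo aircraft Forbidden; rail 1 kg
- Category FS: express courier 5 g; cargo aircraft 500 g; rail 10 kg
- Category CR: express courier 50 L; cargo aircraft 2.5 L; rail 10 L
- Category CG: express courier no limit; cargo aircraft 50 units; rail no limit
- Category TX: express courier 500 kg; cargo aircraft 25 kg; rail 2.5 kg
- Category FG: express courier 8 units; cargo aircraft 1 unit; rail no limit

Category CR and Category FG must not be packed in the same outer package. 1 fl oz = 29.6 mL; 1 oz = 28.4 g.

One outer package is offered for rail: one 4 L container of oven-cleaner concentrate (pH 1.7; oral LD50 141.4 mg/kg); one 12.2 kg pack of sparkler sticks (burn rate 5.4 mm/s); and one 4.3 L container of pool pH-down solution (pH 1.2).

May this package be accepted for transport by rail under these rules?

No

The oven-cleaner concentrate has pH 1.7, which is ≤ 2.5, so it is Category CR (Corrosive).
Burn rate 5.4 mm/s meets the Category FS criterion (Flammable Solid), so the sparkler sticks are Category FS.
Pool pH-down solution: pH 1.2 ≤ 2.5 → Category CR (Corrosive).
Total Category CR: 4 L + 4.3 L = 8.3 L.
That is within the Category CR rail limit of 10 L.
Category FS quantity: 12.2 kg.
12.2 kg > 10 kg (rail limit, Category FS) — over the limit.
The segregation rule (Category CR with Category FG) does not apply to Category CR with Category FS.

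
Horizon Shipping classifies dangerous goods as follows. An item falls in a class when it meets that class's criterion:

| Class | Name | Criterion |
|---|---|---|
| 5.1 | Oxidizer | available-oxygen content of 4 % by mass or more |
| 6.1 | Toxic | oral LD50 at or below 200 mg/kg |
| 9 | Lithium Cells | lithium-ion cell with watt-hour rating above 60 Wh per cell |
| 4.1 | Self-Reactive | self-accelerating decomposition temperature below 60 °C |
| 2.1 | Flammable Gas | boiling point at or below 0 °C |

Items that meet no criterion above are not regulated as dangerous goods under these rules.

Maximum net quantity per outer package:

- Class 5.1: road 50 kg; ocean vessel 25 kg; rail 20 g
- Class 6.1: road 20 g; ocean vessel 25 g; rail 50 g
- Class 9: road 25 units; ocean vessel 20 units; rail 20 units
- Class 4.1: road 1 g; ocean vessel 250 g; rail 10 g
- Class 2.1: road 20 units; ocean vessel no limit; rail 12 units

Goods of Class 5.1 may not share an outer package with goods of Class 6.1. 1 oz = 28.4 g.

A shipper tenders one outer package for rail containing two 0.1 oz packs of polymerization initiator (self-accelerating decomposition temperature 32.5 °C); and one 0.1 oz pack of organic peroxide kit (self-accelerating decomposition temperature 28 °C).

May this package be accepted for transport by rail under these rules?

Yes

Polymerization initiator: self-accelerating decomposition temperature 32.5 °C < 60 °C → Class 4.1 (Self-Reactive).
The organic peroxide kit has self-accelerating decomposition temperature 28 °C, which is < 60 °C, so it is Class 4.1 (Self-Reactive).
Total Class 4.1: (two 0.1 oz packs = 5.68 g) + (one 0.1 oz pack = 2.84 g) = 8.52 g.
That is within the Class 4.1 rail limit of 10 g.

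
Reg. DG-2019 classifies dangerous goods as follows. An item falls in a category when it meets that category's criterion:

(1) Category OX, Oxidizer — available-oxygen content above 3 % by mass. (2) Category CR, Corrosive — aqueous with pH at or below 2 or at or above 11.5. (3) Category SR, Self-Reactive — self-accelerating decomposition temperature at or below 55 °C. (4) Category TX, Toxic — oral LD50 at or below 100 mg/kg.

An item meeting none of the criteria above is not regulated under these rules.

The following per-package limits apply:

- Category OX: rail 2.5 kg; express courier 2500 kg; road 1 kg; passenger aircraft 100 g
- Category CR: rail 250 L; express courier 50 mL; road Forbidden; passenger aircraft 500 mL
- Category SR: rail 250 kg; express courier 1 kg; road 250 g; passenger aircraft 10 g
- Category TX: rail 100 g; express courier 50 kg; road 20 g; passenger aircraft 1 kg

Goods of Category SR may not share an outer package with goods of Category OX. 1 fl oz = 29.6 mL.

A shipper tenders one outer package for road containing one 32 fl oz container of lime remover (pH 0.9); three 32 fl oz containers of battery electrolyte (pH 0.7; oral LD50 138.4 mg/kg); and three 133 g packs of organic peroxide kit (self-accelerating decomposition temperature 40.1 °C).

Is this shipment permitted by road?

No

Lime remover: pH 0.9 ≤ 2 → Category CR (Corrosive).
With pH 0.7 (≤ 2), the battery electrolyte falls in Category CR.
Organic peroxide kit: self-accelerating decomposition temperature 40.1 °C ≤ 55 °C → Category SR (Self-Reactive).
Total Category CR: (one 32 fl oz container = 947.2 mL) + (three 32 fl oz containers = 2841.6 mL) = 3788.8 mL.
Category CR is Forbidden by road.
Category SR quantity: three 133 g packs = 399 g.
399 g exceeds the road limit of 250 g for Category SR.
The segregation rule (Category SR with Category OX) does not apply to Category CR with Category SR.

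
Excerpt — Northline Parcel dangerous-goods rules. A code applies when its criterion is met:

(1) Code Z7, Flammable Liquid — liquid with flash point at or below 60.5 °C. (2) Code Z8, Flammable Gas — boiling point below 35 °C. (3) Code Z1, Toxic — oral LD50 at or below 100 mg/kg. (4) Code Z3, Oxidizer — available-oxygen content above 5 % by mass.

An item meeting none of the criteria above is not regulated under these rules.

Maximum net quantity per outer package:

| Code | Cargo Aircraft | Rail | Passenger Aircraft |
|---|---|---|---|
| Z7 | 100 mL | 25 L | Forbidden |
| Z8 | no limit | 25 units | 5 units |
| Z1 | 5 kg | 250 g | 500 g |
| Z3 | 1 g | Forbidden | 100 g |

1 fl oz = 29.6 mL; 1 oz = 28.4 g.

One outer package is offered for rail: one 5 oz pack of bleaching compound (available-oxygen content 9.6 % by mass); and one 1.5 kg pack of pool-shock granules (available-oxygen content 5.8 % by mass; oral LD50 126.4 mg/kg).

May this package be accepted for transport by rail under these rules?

With available-oxygen content 9.6 % by mass (> 5 % by mass), the bleaching compound falls in Code Z3.
Available-oxygen content 5.8 % by mass meets the Code Z3 criterion (Oxidizer), so the pool-shock granules are Code Z3.
Total Code Z3: (one 5 oz pack = 142 g) + 1.5 kg = 1.642 kg.
Code Z3 is Forbidden by rail.

No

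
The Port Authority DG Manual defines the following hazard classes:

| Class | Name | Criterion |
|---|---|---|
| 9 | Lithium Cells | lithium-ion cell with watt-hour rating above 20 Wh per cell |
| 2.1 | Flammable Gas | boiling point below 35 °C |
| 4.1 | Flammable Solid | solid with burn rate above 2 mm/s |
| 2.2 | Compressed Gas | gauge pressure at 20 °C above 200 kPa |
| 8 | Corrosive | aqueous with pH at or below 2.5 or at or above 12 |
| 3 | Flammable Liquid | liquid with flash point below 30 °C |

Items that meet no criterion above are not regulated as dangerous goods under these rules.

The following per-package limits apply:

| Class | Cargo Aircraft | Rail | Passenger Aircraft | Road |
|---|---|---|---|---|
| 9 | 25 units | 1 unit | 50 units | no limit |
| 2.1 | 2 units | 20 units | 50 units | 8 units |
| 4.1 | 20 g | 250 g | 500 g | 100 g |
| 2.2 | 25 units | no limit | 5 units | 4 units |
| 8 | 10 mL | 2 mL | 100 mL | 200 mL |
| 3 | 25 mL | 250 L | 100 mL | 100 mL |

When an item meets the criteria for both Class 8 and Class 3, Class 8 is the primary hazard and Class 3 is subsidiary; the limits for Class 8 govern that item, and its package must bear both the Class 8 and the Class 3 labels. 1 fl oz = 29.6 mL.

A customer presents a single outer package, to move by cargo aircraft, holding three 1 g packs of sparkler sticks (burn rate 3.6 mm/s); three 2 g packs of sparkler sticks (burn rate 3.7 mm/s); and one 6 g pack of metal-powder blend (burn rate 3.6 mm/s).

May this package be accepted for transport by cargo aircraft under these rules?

With burn rate 3.6 mm/s (> 2 mm/s), the sparkler sticks fall in Class 4.1.
The sparkler sticks have burn rate 3.7 mm/s, which is > 2 mm/s, so they are Class 4.1 (Flammable Solid).
The metal-powder blend has burn rate 3.6 mm/s, which is > 2 mm/s, so it is Class 4.1 (Flammable Solid).
Class 4.1 net quantity: (three 1 g packs = 3 g) + (three 2 g packs = 6 g) + 6 g = 15 g.
15 g ≤ 20 g (cargo aircraft limit, Class 4.1) — within limit.

Yes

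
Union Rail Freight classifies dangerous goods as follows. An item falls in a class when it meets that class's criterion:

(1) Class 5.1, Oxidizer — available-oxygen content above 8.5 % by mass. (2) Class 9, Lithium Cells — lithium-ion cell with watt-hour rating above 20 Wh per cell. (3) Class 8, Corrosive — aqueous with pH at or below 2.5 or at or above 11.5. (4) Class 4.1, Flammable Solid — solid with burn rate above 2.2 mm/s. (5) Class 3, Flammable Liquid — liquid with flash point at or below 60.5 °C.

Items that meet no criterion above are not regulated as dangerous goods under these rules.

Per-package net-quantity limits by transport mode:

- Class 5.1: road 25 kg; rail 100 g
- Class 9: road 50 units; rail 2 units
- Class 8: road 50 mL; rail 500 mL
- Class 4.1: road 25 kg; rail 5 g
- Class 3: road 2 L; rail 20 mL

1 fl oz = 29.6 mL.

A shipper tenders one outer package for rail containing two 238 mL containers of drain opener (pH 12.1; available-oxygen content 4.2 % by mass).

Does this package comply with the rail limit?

The drain opener has pH 12.1, which is ≥ 11.5, so it is Class 8 (Corrosive).
Class 8 quantity: two 238 mL containers = 476 mL.
476 mL is within the rail limit of 500 mL for Class 8.

Yes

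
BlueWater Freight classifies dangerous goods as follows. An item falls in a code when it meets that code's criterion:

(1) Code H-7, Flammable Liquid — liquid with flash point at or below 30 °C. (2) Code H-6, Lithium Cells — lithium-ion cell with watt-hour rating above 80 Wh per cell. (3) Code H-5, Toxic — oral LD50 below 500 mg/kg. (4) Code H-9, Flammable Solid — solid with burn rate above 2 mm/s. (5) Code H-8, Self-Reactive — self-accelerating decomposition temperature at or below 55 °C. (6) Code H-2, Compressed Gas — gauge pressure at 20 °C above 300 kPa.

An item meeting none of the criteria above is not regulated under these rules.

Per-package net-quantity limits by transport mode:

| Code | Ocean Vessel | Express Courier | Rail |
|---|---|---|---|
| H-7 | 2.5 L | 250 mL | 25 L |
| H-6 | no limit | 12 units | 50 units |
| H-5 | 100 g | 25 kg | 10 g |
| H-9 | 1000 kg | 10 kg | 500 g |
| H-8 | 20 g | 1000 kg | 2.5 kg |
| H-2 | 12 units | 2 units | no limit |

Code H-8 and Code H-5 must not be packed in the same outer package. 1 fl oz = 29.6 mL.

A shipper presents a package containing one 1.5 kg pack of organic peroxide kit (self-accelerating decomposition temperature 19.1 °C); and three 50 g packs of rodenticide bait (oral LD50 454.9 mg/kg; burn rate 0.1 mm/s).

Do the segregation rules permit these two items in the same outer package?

Organic peroxide kit: self-accelerating decomposition temperature 19.1 °C ≤ 55 °C → Code H-8 (Self-Reactive).
Rodenticide bait: oral LD50 454.9 mg/kg < 500 mg/kg → Code H-5 (Toxic).
Code H-8 and Code H-5 may not share an outer package.

No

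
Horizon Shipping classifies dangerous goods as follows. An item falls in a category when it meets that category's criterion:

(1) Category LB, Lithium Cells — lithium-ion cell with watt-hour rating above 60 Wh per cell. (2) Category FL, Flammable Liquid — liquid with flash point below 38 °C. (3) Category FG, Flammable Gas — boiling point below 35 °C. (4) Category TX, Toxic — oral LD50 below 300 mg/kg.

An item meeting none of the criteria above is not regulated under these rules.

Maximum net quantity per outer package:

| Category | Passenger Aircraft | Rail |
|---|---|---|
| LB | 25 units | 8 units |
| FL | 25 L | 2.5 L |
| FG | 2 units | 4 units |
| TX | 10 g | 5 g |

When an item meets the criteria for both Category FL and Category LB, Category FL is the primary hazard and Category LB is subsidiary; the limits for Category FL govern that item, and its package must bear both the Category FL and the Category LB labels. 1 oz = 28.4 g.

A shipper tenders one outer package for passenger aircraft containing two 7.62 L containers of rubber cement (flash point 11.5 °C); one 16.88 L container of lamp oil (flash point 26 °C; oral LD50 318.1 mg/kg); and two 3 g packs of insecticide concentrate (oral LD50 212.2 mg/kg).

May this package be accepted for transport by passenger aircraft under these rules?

The rubber cement has flash point 11.5 °C, which is < 38 °C, so it is Category FL (Flammable Liquid).
The lamp oil has flash point 26 °C, which is < 38 °C, so it is Category FL (Flammable Liquid).
The insecticide concentrate has oral LD50 212.2 mg/kg, which is < 300 mg/kg, so it is Category TX (Toxic).
Total Category FL: (two 7.62 L containers = 15.24 L) + 16.88 L = 32.12 L.
32.12 L > 25 L (passenger aircraft limit, Category FL) — over the limit.
Category TX quantity: two 3 g packs = 6 g.
That is within the Category TX passenger aircraft limit of 10 g.

No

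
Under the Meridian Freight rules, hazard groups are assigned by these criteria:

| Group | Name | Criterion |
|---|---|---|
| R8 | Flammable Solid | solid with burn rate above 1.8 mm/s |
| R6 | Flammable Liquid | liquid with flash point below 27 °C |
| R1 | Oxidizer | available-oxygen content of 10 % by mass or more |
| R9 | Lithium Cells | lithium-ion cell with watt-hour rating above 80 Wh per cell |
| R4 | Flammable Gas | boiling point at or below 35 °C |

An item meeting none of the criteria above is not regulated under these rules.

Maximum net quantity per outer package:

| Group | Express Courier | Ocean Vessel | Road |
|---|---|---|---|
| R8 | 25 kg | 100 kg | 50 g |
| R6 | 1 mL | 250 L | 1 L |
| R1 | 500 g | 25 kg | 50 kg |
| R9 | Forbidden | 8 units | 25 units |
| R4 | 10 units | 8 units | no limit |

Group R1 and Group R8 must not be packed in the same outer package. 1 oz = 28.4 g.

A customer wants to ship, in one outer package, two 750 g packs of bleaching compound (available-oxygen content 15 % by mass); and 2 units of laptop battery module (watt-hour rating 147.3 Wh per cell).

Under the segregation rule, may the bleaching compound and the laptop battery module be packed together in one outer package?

Yes

With available-oxygen content 15 % by mass (≥ 10 % by mass), the bleaching compound falls in Group R1.
Laptop battery module: watt-hour rating 147.3 Wh per cell > 80 Wh per cell → Group R9 (Lithium Cells).
No segregation rule bars Group R1 with Group R9.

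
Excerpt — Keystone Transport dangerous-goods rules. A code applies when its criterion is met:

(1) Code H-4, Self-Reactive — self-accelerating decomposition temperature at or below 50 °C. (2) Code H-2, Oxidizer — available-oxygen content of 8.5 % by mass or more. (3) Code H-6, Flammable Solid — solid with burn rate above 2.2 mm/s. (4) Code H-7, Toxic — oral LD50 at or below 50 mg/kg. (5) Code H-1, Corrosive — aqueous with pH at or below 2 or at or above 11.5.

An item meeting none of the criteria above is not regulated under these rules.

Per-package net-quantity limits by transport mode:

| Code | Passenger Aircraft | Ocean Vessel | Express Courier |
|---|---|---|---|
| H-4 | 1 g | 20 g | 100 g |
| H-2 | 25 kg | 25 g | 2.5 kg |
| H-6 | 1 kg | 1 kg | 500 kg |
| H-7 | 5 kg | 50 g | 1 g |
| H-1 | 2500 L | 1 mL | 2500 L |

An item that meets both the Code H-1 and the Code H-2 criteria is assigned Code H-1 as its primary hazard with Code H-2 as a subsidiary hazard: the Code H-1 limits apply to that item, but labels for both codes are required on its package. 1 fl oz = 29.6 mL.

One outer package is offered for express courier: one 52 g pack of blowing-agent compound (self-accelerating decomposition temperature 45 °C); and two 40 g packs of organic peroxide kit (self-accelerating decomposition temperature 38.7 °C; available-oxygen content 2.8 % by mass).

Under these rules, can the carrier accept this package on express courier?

Self-accelerating decomposition temperature 45 °C meets the Code H-4 criterion (Self-Reactive), so the blowing-agent compound is Code H-4.
The organic peroxide kit has self-accelerating decomposition temperature 38.7 °C, which is ≤ 50 °C, so it is Code H-4 (Self-Reactive).
Total Code H-4: 52 g + (two 40 g packs = 80 g) = 132 g.
132 g exceeds the express courier limit of 100 g for Code H-4.

No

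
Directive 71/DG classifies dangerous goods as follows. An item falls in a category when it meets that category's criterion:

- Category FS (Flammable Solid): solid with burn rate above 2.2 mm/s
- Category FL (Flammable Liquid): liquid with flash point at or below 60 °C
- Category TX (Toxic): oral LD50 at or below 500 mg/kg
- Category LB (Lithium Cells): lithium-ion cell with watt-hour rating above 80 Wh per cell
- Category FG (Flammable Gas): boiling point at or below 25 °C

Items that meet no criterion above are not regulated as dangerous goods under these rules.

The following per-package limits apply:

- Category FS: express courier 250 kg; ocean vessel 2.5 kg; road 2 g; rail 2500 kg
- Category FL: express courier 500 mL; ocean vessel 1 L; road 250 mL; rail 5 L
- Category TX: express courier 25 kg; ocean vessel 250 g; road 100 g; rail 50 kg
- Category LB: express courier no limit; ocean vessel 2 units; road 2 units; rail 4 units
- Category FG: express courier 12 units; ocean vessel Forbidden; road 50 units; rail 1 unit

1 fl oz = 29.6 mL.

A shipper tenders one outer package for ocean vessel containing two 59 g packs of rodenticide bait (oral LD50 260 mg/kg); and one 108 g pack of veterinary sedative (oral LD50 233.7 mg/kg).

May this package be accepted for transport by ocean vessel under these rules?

Yes

The rodenticide bait has oral LD50 260 mg/kg, which is ≤ 500 mg/kg, so it is Category TX (Toxic).
Oral LD50 233.7 mg/kg meets the Category TX criterion (Toxic), so the veterinary sedative is Category TX.
Total Category TX: (two 59 g packs = 118 g) + 108 g = 226 g.
226 g ≤ 250 g (ocean vessel limit, Category TX) — within limit.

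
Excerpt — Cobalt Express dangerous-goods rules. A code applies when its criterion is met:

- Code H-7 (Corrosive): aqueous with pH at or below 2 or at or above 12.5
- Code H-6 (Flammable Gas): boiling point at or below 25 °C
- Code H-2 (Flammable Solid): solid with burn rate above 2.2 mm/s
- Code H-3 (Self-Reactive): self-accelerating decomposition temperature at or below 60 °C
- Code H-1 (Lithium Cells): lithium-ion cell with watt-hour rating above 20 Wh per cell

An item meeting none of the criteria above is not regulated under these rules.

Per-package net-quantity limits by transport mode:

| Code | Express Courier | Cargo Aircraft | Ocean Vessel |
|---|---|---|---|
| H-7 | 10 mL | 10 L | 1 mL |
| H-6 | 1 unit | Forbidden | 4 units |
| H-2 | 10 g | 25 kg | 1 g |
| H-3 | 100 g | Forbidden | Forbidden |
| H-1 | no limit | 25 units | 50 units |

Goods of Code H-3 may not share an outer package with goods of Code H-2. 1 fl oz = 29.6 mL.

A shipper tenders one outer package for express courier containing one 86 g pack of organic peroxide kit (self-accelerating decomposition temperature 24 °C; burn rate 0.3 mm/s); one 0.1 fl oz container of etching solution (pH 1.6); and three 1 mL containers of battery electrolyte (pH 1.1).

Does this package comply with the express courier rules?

Yes

With self-accelerating decomposition temperature 24 °C (≤ 60 °C), the organic peroxide kit falls in Code H-3.
pH 1.6 meets the Code H-7 criterion (Corrosive), so the etching solution is Code H-7.
With pH 1.1 (≤ 2), the battery electrolyte falls in Code H-7.
Code H-3 quantity: 86 g.
That is within the Code H-3 express courier limit of 100 g.
Code H-7 net quantity: (one 0.1 fl oz container = 2.96 mL) + (three 1 mL containers = 3 mL) = 5.96 mL.
That is within the Code H-7 express courier limit of 10 mL.
The segregation rule (Code H-3 with Code H-2) does not apply to Code H-3 with Code H-7.
Every hazard code is within its express courier limit and no segregation rule is violated.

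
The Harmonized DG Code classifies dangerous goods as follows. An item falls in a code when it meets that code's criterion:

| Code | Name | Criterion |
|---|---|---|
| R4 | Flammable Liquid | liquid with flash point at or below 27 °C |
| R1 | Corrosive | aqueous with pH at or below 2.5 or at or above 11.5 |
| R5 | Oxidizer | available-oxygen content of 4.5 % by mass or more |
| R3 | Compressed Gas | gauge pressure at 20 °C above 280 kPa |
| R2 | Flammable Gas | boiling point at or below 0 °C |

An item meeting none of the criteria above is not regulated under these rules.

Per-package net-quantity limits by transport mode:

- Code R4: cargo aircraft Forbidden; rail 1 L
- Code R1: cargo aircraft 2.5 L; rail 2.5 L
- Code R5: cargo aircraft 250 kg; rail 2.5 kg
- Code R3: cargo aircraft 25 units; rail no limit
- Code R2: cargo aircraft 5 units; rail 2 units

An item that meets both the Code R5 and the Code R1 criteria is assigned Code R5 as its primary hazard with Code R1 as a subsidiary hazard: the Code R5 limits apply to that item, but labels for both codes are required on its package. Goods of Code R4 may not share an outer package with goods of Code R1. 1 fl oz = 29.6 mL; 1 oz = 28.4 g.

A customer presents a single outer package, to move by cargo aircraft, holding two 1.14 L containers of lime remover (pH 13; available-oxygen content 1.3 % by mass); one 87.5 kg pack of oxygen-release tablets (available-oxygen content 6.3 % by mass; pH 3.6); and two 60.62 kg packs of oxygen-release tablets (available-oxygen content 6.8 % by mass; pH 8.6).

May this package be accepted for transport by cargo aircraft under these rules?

Lime remover: pH 13 ≥ 11.5 → Code R1 (Corrosive).
Oxygen-release tablets: available-oxygen content 6.3 % by mass ≥ 4.5 % by mass → Code R5 (Oxidizer).
Available-oxygen content 6.8 % by mass meets the Code R5 criterion (Oxidizer), so the oxygen-release tablets are Code R5.
Code R1 quantity: two 1.14 L containers = 2.28 L.
That is within the Code R1 cargo aircraft limit of 2.5 L.
Code R5 net quantity: 87.5 kg + (two 60.62 kg packs = 121.24 kg) = 208.74 kg.
208.74 kg ≤ 250 kg (cargo aircraft limit, Code R5) — within limit.
The segregation rule (Code R4 with Code R1) does not apply to Code R1 with Code R5.
Every hazard code is within its cargo aircraft limit and no segregation rule is violated.

Yes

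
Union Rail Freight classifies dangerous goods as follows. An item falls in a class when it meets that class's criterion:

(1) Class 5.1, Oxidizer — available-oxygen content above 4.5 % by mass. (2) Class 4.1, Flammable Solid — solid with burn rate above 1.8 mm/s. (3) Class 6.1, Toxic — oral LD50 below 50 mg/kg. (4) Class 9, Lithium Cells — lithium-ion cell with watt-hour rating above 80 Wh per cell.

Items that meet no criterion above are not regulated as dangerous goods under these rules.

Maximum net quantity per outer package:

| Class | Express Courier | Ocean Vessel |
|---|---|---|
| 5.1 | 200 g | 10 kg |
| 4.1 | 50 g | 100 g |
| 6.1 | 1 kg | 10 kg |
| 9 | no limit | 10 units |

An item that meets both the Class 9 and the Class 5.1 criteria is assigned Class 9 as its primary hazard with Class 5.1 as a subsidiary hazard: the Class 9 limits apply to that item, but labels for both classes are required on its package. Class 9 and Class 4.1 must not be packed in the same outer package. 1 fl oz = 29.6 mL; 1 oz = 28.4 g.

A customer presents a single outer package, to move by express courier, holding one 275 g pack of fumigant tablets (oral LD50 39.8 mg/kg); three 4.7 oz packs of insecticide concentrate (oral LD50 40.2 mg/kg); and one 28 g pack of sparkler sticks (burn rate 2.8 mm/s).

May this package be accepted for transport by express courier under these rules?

Fumigant tablets: oral LD50 39.8 mg/kg < 50 mg/kg → Class 6.1 (Toxic).
Oral LD50 40.2 mg/kg meets the Class 6.1 criterion (Toxic), so the insecticide concentrate is Class 6.1.
Burn rate 2.8 mm/s meets the Class 4.1 criterion (Flammable Solid), so the sparkler sticks are Class 4.1.
Class 6.1 net quantity: 275 g + (three 4.7 oz packs = 400.44 g) = 675.44 g.
675.44 g ≤ 1 kg (express courier limit, Class 6.1) — within limit.
Class 4.1 quantity: 28 g.
28 g is within the express courier limit of 50 g for Class 4.1.
The segregation rule (Class 9 with Class 4.1) does not apply to Class 6.1 with Class 4.1.
Every hazard class is within its express courier limit and no segregation rule is violated.

Yes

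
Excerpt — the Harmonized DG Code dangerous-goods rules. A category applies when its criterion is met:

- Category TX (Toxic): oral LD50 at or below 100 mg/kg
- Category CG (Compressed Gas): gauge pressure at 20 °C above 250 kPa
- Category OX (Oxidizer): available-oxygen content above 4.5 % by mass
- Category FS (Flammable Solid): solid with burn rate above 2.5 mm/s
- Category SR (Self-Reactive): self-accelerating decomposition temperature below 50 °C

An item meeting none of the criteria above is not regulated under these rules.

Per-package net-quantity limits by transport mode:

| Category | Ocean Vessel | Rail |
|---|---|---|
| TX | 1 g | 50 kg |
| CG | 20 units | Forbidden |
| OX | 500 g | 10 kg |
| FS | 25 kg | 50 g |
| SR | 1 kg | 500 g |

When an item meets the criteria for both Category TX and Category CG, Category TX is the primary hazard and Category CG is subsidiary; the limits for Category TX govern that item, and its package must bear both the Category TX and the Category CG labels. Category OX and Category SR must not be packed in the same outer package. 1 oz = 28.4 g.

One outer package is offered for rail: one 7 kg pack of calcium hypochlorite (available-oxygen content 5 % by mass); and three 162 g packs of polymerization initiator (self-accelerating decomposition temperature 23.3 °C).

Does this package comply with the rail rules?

With available-oxygen content 5 % by mass (> 4.5 % by mass), the calcium hypochlorite falls in Category OX.
Self-accelerating decomposition temperature 23.3 °C meets the Category SR criterion (Self-Reactive), so the polymerization initiator is Category SR.
Category OX quantity: 7 kg.
7 kg is within the rail limit of 10 kg for Category OX.
Category SR quantity: three 162 g packs = 486 g.
486 g is within the rail limit of 500 g for Category SR.
Category OX and Category SR may not share an outer package.

No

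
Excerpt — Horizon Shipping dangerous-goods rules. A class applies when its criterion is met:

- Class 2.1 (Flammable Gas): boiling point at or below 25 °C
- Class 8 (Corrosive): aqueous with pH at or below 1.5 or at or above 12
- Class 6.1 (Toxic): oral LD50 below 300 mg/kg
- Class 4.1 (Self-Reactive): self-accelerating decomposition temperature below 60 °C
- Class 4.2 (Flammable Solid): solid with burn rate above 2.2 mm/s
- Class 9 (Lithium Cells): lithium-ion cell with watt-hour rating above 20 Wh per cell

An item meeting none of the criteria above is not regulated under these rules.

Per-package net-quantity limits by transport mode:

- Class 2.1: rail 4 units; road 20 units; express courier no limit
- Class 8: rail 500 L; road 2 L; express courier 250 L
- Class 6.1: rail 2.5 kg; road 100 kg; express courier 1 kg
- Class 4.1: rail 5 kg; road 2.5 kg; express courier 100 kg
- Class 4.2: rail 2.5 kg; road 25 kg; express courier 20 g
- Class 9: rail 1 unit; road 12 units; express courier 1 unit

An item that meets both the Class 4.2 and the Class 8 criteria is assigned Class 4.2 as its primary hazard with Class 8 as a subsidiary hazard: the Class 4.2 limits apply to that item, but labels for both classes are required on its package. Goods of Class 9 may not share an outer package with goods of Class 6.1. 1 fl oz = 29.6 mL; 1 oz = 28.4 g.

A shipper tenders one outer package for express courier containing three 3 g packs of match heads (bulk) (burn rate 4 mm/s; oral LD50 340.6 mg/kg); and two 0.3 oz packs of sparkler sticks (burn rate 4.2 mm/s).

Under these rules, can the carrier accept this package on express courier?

No

Match heads (bulk): burn rate 4 mm/s > 2.2 mm/s → Class 4.2 (Flammable Solid).
Sparkler sticks: burn rate 4.2 mm/s > 2.2 mm/s → Class 4.2 (Flammable Solid).
Total Class 4.2: (three 3 g packs = 9 g) + (two 0.3 oz packs = 17.04 g) = 26.04 g.
26.04 g > 20 g (express courier limit, Class 4.2) — over the limit.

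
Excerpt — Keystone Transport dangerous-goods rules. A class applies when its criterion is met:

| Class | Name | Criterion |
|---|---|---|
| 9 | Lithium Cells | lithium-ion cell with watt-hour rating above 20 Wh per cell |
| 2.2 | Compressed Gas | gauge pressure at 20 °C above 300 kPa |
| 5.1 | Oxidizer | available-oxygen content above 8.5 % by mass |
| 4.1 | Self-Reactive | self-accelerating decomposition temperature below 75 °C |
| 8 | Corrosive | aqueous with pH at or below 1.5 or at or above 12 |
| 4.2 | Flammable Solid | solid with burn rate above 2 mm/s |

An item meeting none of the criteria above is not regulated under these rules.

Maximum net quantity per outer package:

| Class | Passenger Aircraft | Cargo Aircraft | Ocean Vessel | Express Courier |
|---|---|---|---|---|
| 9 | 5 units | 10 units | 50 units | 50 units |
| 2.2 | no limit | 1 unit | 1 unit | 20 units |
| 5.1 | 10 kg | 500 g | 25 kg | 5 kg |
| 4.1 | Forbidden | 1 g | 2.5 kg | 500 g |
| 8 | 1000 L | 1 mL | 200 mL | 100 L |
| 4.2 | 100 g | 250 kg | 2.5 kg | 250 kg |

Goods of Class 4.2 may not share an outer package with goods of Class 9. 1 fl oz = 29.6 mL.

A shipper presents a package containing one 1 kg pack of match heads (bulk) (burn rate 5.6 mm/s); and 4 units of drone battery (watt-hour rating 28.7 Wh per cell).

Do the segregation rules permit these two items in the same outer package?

No

Match heads (bulk): burn rate 5.6 mm/s > 2 mm/s → Class 4.2 (Flammable Solid).
Watt-hour rating 28.7 Wh per cell meets the Class 9 criterion (Lithium Cells), so the drone battery is Class 9.
Class 4.2 and Class 9 may not share an outer package.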